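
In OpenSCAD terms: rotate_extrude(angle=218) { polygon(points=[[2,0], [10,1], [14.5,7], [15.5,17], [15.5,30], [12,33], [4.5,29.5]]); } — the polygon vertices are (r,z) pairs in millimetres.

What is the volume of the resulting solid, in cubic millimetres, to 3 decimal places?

Volume = 12012.919 mm³

Profile (r,z), 7 vertices: (2,0) (10,1) (14.5,7) (15.5,17) (15.5,30) (12,33) (4.5,29.5)
edge 0: (2,0)→(10,1)  cross = 2·1 − 10·0 = 2.0000; (r_i+r_j)·cross = 12·2.0000 = 24.0000
edge 1: (10,1)→(14.5,7)  cross = 10·7 − 14.5·1 = 55.5000; (r_i+r_j)·cross = 24.5·55.5000 = 1359.7500
edge 2: (14.5,7)→(15.5,17)  cross = 14.5·17 − 15.5·7 = 138.0000; (r_i+r_j)·cross = 30·138.0000 = 4140.0000
edge 3: (15.5,17)→(15.5,30)  cross = 15.5·30 − 15.5·17 = 201.5000; (r_i+r_j)·cross = 31·201.5000 = 6246.5000
edge 4: (15.5,30)→(12,33)  cross = 15.5·33 − 12·30 = 151.5000; (r_i+r_j)·cross = 27.5·151.5000 = 4166.2500
edge 5: (12,33)→(4.5,29.5)  cross = 12·29.5 − 4.5·33 = 205.5000; (r_i+r_j)·cross = 16.5·205.5000 = 3390.7500
edge 6: (4.5,29.5)→(2,0)  cross = 4.5·0 − 2·29.5 = -59.0000; (r_i+r_j)·cross = 6.5·-59.0000 = -383.5000
Σcross = 695.0000 → A = |Σcross|/2 = 347.5000 mm²
Σ(r_i+r_j)·cross = 18943.7500 → first moment M = |Σ|/6 = 3157.2917
R_c = M/A = 3157.2917/347.5000 = 9.0857 mm
θ = 218° = 3.804818 rad
V = θ·R_c·A = 3.804818·9.0857·347.5000 = 12012.919 mm³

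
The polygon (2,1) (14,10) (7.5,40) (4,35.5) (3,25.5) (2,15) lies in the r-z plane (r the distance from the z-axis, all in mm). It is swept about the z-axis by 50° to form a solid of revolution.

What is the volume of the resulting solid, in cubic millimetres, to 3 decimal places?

Profile (r,z), 6 vertices: (2,1) (14,10) (7.5,40) (4,35.5) (3,25.5) (2,15)
edge 0: (2,1)→(14,10)  cross = 2·10 − 14·1 = 6.0000; (r_i+r_j)·cross = 16·6.0000 = 96.0000
edge 1: (14,10)→(7.5,40)  cross = 14·40 − 7.5·10 = 485.0000; (r_i+r_j)·cross = 21.5·485.0000 = 10427.5000
edge 2: (7.5,40)→(4,35.5)  cross = 7.5·35.5 − 4·40 = 106.2500; (r_i+r_j)·cross = 11.5·106.2500 = 1221.8750
edge 3: (4,35.5)→(3,25.5)  cross = 4·25.5 − 3·35.5 = -4.5000; (r_i+r_j)·cross = 7·-4.5000 = -31.5000
edge 4: (3,25.5)→(2,15)  cross = 3·15 − 2·25.5 = -6.0000; (r_i+r_j)·cross = 5·-6.0000 = -30.0000
edge 5: (2,15)→(2,1)  cross = 2·1 − 2·15 = -28.0000; (r_i+r_j)·cross = 4·-28.0000 = -112.0000
Σcross = 558.7500 → A = |Σcross|/2 = 279.3750 mm²
Σ(r_i+r_j)·cross = 11571.8750 → first moment M = |Σ|/6 = 1928.6458
R_c = M/A = 1928.6458/279.3750 = 6.9034 mm
θ = 50° = 0.872665 rad
V = θ·R_c·A = 0.872665·6.9034·279.3750 = 1683.061 mm³

Volume = 1683.061 mm³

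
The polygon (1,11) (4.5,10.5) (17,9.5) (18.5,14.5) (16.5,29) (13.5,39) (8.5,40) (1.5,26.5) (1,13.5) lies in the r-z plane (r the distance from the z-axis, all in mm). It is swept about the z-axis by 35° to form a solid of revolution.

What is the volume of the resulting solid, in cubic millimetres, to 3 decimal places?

Profile (r,z), 9 vertices: (1,11) (4.5,10.5) (17,9.5) (18.5,14.5) (16.5,29) (13.5,39) (8.5,40) (1.5,26.5) (1,13.5)
edge 0: (1,11)→(4.5,10.5)  cross = 1·10.5 − 4.5·11 = -39.0000; (r_i+r_j)·cross = 5.5·-39.0000 = -214.5000
edge 1: (4.5,10.5)→(17,9.5)  cross = 4.5·9.5 − 17·10.5 = -135.7500; (r_i+r_j)·cross = 21.5·-135.7500 = -2918.6250
edge 2: (17,9.5)→(18.5,14.5)  cross = 17·14.5 − 18.5·9.5 = 70.7500; (r_i+r_j)·cross = 35.5·70.7500 = 2511.6250
edge 3: (18.5,14.5)→(16.5,29)  cross = 18.5·29 − 16.5·14.5 = 297.2500; (r_i+r_j)·cross = 35·297.2500 = 10403.7500
edge 4: (16.5,29)→(13.5,39)  cross = 16.5·39 − 13.5·29 = 252.0000; (r_i+r_j)·cross = 30·252.0000 = 7560.0000
edge 5: (13.5,39)→(8.5,40)  cross = 13.5·40 − 8.5·39 = 208.5000; (r_i+r_j)·cross = 22·208.5000 = 4587.0000
edge 6: (8.5,40)→(1.5,26.5)  cross = 8.5·26.5 − 1.5·40 = 165.2500; (r_i+r_j)·cross = 10·165.2500 = 1652.5000
edge 7: (1.5,26.5)→(1,13.5)  cross = 1.5·13.5 − 1·26.5 = -6.2500; (r_i+r_j)·cross = 2.5·-6.2500 = -15.6250
edge 8: (1,13.5)→(1,11)  cross = 1·11 − 1·13.5 = -2.5000; (r_i+r_j)·cross = 2·-2.5000 = -5.0000
Σcross = 810.2500 → A = |Σcross|/2 = 405.1250 mm²
Σ(r_i+r_j)·cross = 23561.1250 → first moment M = |Σ|/6 = 3926.8542
R_c = M/A = 3926.8542/405.1250 = 9.6929 mm
θ = 35° = 0.610865 rad
V = θ·R_c·A = 0.610865·9.6929·405.1250 = 2398.779 mm³

Volume = 2398.779 mm³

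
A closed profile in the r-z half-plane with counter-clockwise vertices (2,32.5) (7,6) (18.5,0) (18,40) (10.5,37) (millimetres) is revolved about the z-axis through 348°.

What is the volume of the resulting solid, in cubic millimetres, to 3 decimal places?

Volume = 32992.208 mm³

Profile (r,z), 5 vertices: (2,32.5) (7,6) (18.5,0) (18,40) (10.5,37)
edge 0: (2,32.5)→(7,6)  cross = 2·6 − 7·32.5 = -215.5000; (r_i+r_j)·cross = 9·-215.5000 = -1939.5000
edge 1: (7,6)→(18.5,0)  cross = 7·0 − 18.5·6 = -111.0000; (r_i+r_j)·cross = 25.5·-111.0000 = -2830.5000
edge 2: (18.5,0)→(18,40)  cross = 18.5·40 − 18·0 = 740.0000; (r_i+r_j)·cross = 36.5·740.0000 = 27010.0000
edge 3: (18,40)→(10.5,37)  cross = 18·37 − 10.5·40 = 246.0000; (r_i+r_j)·cross = 28.5·246.0000 = 7011.0000
edge 4: (10.5,37)→(2,32.5)  cross = 10.5·32.5 − 2·37 = 267.2500; (r_i+r_j)·cross = 12.5·267.2500 = 3340.6250
Σcross = 926.7500 → A = |Σcross|/2 = 463.3750 mm²
Σ(r_i+r_j)·cross = 32591.6250 → first moment M = |Σ|/6 = 5431.9375
R_c = M/A = 5431.9375/463.3750 = 11.7226 mm
θ = 348° = 6.073746 rad
V = θ·R_c·A = 6.073746·11.7226·463.3750 = 32992.208 mm³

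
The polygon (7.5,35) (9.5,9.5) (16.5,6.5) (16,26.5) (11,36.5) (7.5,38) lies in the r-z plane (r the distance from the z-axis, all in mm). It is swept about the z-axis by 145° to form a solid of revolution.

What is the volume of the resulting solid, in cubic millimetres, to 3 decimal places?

Profile (r,z), 6 vertices: (7.5,35) (9.5,9.5) (16.5,6.5) (16,26.5) (11,36.5) (7.5,38)
edge 0: (7.5,35)→(9.5,9.5)  cross = 7.5·9.5 − 9.5·35 = -261.2500; (r_i+r_j)·cross = 17·-261.2500 = -4441.2500
edge 1: (9.5,9.5)→(16.5,6.5)  cross = 9.5·6.5 − 16.5·9.5 = -95.0000; (r_i+r_j)·cross = 26·-95.0000 = -2470.0000
edge 2: (16.5,6.5)→(16,26.5)  cross = 16.5·26.5 − 16·6.5 = 333.2500; (r_i+r_j)·cross = 32.5·333.2500 = 10830.6250
edge 3: (16,26.5)→(11,36.5)  cross = 16·36.5 − 11·26.5 = 292.5000; (r_i+r_j)·cross = 27·292.5000 = 7897.5000
edge 4: (11,36.5)→(7.5,38)  cross = 11·38 − 7.5·36.5 = 144.2500; (r_i+r_j)·cross = 18.5·144.2500 = 2668.6250
edge 5: (7.5,38)→(7.5,35)  cross = 7.5·35 − 7.5·38 = -22.5000; (r_i+r_j)·cross = 15·-22.5000 = -337.5000
Σcross = 391.2500 → A = |Σcross|/2 = 195.6250 mm²
Σ(r_i+r_j)·cross = 14148.0000 → first moment M = |Σ|/6 = 2358.0000
R_c = M/A = 2358.0000/195.6250 = 12.0537 mm
θ = 145° = 2.530727 rad
V = θ·R_c·A = 2.530727·12.0537·195.6250 = 5967.455 mm³

Volume = 5967.455 mm³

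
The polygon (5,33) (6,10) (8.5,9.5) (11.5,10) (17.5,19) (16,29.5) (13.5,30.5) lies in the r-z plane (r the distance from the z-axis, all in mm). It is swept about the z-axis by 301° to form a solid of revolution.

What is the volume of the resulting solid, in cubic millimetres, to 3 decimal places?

Profile (r,z), 7 vertices: (5,33) (6,10) (8.5,9.5) (11.5,10) (17.5,19) (16,29.5) (13.5,30.5)
edge 0: (5,33)→(6,10)  cross = 5·10 − 6·33 = -148.0000; (r_i+r_j)·cross = 11·-148.0000 = -1628.0000
edge 1: (6,10)→(8.5,9.5)  cross = 6·9.5 − 8.5·10 = -28.0000; (r_i+r_j)·cross = 14.5·-28.0000 = -406.0000
edge 2: (8.5,9.5)→(11.5,10)  cross = 8.5·10 − 11.5·9.5 = -24.2500; (r_i+r_j)·cross = 20·-24.2500 = -485.0000
edge 3: (11.5,10)→(17.5,19)  cross = 11.5·19 − 17.5·10 = 43.5000; (r_i+r_j)·cross = 29·43.5000 = 1261.5000
edge 4: (17.5,19)→(16,29.5)  cross = 17.5·29.5 − 16·19 = 212.2500; (r_i+r_j)·cross = 33.5·212.2500 = 7110.3750
edge 5: (16,29.5)→(13.5,30.5)  cross = 16·30.5 − 13.5·29.5 = 89.7500; (r_i+r_j)·cross = 29.5·89.7500 = 2647.6250
edge 6: (13.5,30.5)→(5,33)  cross = 13.5·33 − 5·30.5 = 293.0000; (r_i+r_j)·cross = 18.5·293.0000 = 5420.5000
Σcross = 438.2500 → A = |Σcross|/2 = 219.1250 mm²
Σ(r_i+r_j)·cross = 13921.0000 → first moment M = |Σ|/6 = 2320.1667
R_c = M/A = 2320.1667/219.1250 = 10.5883 mm
θ = 301° = 5.253441 rad
V = θ·R_c·A = 5.253441·10.5883·219.1250 = 12188.859 mm³

Volume = 12188.859 mm³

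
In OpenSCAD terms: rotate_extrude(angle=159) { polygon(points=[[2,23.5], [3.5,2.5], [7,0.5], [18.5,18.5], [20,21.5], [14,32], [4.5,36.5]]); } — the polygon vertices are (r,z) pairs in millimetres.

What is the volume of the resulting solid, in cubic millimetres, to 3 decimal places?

Profile (r,z), 7 vertices: (2,23.5) (3.5,2.5) (7,0.5) (18.5,18.5) (20,21.5) (14,32) (4.5,36.5)
edge 0: (2,23.5)→(3.5,2.5)  cross = 2·2.5 − 3.5·23.5 = -77.2500; (r_i+r_j)·cross = 5.5·-77.2500 = -424.8750
edge 1: (3.5,2.5)→(7,0.5)  cross = 3.5·0.5 − 7·2.5 = -15.7500; (r_i+r_j)·cross = 10.5·-15.7500 = -165.3750
edge 2: (7,0.5)→(18.5,18.5)  cross = 7·18.5 − 18.5·0.5 = 120.2500; (r_i+r_j)·cross = 25.5·120.2500 = 3066.3750
edge 3: (18.5,18.5)→(20,21.5)  cross = 18.5·21.5 − 20·18.5 = 27.7500; (r_i+r_j)·cross = 38.5·27.7500 = 1068.3750
edge 4: (20,21.5)→(14,32)  cross = 20·32 − 14·21.5 = 339.0000; (r_i+r_j)·cross = 34·339.0000 = 11526.0000
edge 5: (14,32)→(4.5,36.5)  cross = 14·36.5 − 4.5·32 = 367.0000; (r_i+r_j)·cross = 18.5·367.0000 = 6789.5000
edge 6: (4.5,36.5)→(2,23.5)  cross = 4.5·23.5 − 2·36.5 = 32.7500; (r_i+r_j)·cross = 6.5·32.7500 = 212.8750
Σcross = 793.7500 → A = |Σcross|/2 = 396.8750 mm²
Σ(r_i+r_j)·cross = 22072.8750 → first moment M = |Σ|/6 = 3678.8125
R_c = M/A = 3678.8125/396.8750 = 9.2694 mm
θ = 159° = 2.775074 rad
V = θ·R_c·A = 2.775074·9.2694·396.8750 = 10208.975 mm³

Volume = 10208.975 mm³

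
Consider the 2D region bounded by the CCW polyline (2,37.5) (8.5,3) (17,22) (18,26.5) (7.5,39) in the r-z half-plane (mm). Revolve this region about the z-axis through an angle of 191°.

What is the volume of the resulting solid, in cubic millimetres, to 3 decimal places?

Volume = 9364.787 mm³

Profile (r,z), 5 vertices: (2,37.5) (8.5,3) (17,22) (18,26.5) (7.5,39)
edge 0: (2,37.5)→(8.5,3)  cross = 2·3 − 8.5·37.5 = -312.7500; (r_i+r_j)·cross = 10.5·-312.7500 = -3283.8750
edge 1: (8.5,3)→(17,22)  cross = 8.5·22 − 17·3 = 136.0000; (r_i+r_j)·cross = 25.5·136.0000 = 3468.0000
edge 2: (17,22)→(18,26.5)  cross = 17·26.5 − 18·22 = 54.5000; (r_i+r_j)·cross = 35·54.5000 = 1907.5000
edge 3: (18,26.5)→(7.5,39)  cross = 18·39 − 7.5·26.5 = 503.2500; (r_i+r_j)·cross = 25.5·503.2500 = 12832.8750
edge 4: (7.5,39)→(2,37.5)  cross = 7.5·37.5 − 2·39 = 203.2500; (r_i+r_j)·cross = 9.5·203.2500 = 1930.8750
Σcross = 584.2500 → A = |Σcross|/2 = 292.1250 mm²
Σ(r_i+r_j)·cross = 16855.3750 → first moment M = |Σ|/6 = 2809.2292
R_c = M/A = 2809.2292/292.1250 = 9.6165 mm
θ = 191° = 3.333579 rad
V = θ·R_c·A = 3.333579·9.6165·292.1250 = 9364.787 mm³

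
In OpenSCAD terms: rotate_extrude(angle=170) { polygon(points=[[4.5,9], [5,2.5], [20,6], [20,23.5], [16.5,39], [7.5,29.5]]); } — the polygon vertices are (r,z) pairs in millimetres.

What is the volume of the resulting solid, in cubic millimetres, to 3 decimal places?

Profile (r,z), 6 vertices: (4.5,9) (5,2.5) (20,6) (20,23.5) (16.5,39) (7.5,29.5)
edge 0: (4.5,9)→(5,2.5)  cross = 4.5·2.5 − 5·9 = -33.7500; (r_i+r_j)·cross = 9.5·-33.7500 = -320.6250
edge 1: (5,2.5)→(20,6)  cross = 5·6 − 20·2.5 = -20.0000; (r_i+r_j)·cross = 25·-20.0000 = -500.0000
edge 2: (20,6)→(20,23.5)  cross = 20·23.5 − 20·6 = 350.0000; (r_i+r_j)·cross = 40·350.0000 = 14000.0000
edge 3: (20,23.5)→(16.5,39)  cross = 20·39 − 16.5·23.5 = 392.2500; (r_i+r_j)·cross = 36.5·392.2500 = 14317.1250
edge 4: (16.5,39)→(7.5,29.5)  cross = 16.5·29.5 − 7.5·39 = 194.2500; (r_i+r_j)·cross = 24·194.2500 = 4662.0000
edge 5: (7.5,29.5)→(4.5,9)  cross = 7.5·9 − 4.5·29.5 = -65.2500; (r_i+r_j)·cross = 12·-65.2500 = -783.0000
Σcross = 817.5000 → A = |Σcross|/2 = 408.7500 mm²
Σ(r_i+r_j)·cross = 31375.5000 → first moment M = |Σ|/6 = 5229.2500
R_c = M/A = 5229.2500/408.7500 = 12.7933 mm
θ = 170° = 2.967060 rad
V = θ·R_c·A = 2.967060·12.7933·408.7500 = 15515.497 mm³

Volume = 15515.497 mm³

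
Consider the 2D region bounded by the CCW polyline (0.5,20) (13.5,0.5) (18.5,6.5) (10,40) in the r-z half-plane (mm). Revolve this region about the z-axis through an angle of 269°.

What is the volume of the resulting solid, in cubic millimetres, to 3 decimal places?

Profile (r,z), 4 vertices: (0.5,20) (13.5,0.5) (18.5,6.5) (10,40)
edge 0: (0.5,20)→(13.5,0.5)  cross = 0.5·0.5 − 13.5·20 = -269.7500; (r_i+r_j)·cross = 14·-269.7500 = -3776.5000
edge 1: (13.5,0.5)→(18.5,6.5)  cross = 13.5·6.5 − 18.5·0.5 = 78.5000; (r_i+r_j)·cross = 32·78.5000 = 2512.0000
edge 2: (18.5,6.5)→(10,40)  cross = 18.5·40 − 10·6.5 = 675.0000; (r_i+r_j)·cross = 28.5·675.0000 = 19237.5000
edge 3: (10,40)→(0.5,20)  cross = 10·20 − 0.5·40 = 180.0000; (r_i+r_j)·cross = 10.5·180.0000 = 1890.0000
Σcross = 663.7500 → A = |Σcross|/2 = 331.8750 mm²
Σ(r_i+r_j)·cross = 19863.0000 → first moment M = |Σ|/6 = 3310.5000
R_c = M/A = 3310.5000/331.8750 = 9.9751 mm
θ = 269° = 4.694936 rad
V = θ·R_c·A = 4.694936·9.9751·331.8750 = 15542.585 mm³

Volume = 15542.585 mm³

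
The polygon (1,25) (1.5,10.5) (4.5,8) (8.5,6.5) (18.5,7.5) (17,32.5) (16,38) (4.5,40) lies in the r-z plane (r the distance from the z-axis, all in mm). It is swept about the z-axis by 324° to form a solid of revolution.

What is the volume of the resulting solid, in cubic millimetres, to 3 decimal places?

Profile (r,z), 8 vertices: (1,25) (1.5,10.5) (4.5,8) (8.5,6.5) (18.5,7.5) (17,32.5) (16,38) (4.5,40)
edge 0: (1,25)→(1.5,10.5)  cross = 1·10.5 − 1.5·25 = -27.0000; (r_i+r_j)·cross = 2.5·-27.0000 = -67.5000
edge 1: (1.5,10.5)→(4.5,8)  cross = 1.5·8 − 4.5·10.5 = -35.2500; (r_i+r_j)·cross = 6·-35.2500 = -211.5000
edge 2: (4.5,8)→(8.5,6.5)  cross = 4.5·6.5 − 8.5·8 = -38.7500; (r_i+r_j)·cross = 13·-38.7500 = -503.7500
edge 3: (8.5,6.5)→(18.5,7.5)  cross = 8.5·7.5 − 18.5·6.5 = -56.5000; (r_i+r_j)·cross = 27·-56.5000 = -1525.5000
edge 4: (18.5,7.5)→(17,32.5)  cross = 18.5·32.5 − 17·7.5 = 473.7500; (r_i+r_j)·cross = 35.5·473.7500 = 16818.1250
edge 5: (17,32.5)→(16,38)  cross = 17·38 − 16·32.5 = 126.0000; (r_i+r_j)·cross = 33·126.0000 = 4158.0000
edge 6: (16,38)→(4.5,40)  cross = 16·40 − 4.5·38 = 469.0000; (r_i+r_j)·cross = 20.5·469.0000 = 9614.5000
edge 7: (4.5,40)→(1,25)  cross = 4.5·25 − 1·40 = 72.5000; (r_i+r_j)·cross = 5.5·72.5000 = 398.7500
Σcross = 983.7500 → A = |Σcross|/2 = 491.8750 mm²
Σ(r_i+r_j)·cross = 28681.1250 → first moment M = |Σ|/6 = 4780.1875
R_c = M/A = 4780.1875/491.8750 = 9.7183 mm
θ = 324° = 5.654867 rad
V = θ·R_c·A = 5.654867·9.7183·491.8750 = 27031.323 mm³

Volume = 27031.323 mm³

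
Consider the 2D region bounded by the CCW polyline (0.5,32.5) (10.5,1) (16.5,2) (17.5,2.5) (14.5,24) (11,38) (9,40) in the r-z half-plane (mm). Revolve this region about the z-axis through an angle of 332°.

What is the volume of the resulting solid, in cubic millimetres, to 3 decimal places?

Profile (r,z), 7 vertices: (0.5,32.5) (10.5,1) (16.5,2) (17.5,2.5) (14.5,24) (11,38) (9,40)
edge 0: (0.5,32.5)→(10.5,1)  cross = 0.5·1 − 10.5·32.5 = -340.7500; (r_i+r_j)·cross = 11·-340.7500 = -3748.2500
edge 1: (10.5,1)→(16.5,2)  cross = 10.5·2 − 16.5·1 = 4.5000; (r_i+r_j)·cross = 27·4.5000 = 121.5000
edge 2: (16.5,2)→(17.5,2.5)  cross = 16.5·2.5 − 17.5·2 = 6.2500; (r_i+r_j)·cross = 34·6.2500 = 212.5000
edge 3: (17.5,2.5)→(14.5,24)  cross = 17.5·24 − 14.5·2.5 = 383.7500; (r_i+r_j)·cross = 32·383.7500 = 12280.0000
edge 4: (14.5,24)→(11,38)  cross = 14.5·38 − 11·24 = 287.0000; (r_i+r_j)·cross = 25.5·287.0000 = 7318.5000
edge 5: (11,38)→(9,40)  cross = 11·40 − 9·38 = 98.0000; (r_i+r_j)·cross = 20·98.0000 = 1960.0000
edge 6: (9,40)→(0.5,32.5)  cross = 9·32.5 − 0.5·40 = 272.5000; (r_i+r_j)·cross = 9.5·272.5000 = 2588.7500
Σcross = 711.2500 → A = |Σcross|/2 = 355.6250 mm²
Σ(r_i+r_j)·cross = 20733.0000 → first moment M = |Σ|/6 = 3455.5000
R_c = M/A = 3455.5000/355.6250 = 9.7167 mm
θ = 332° = 5.794493 rad
V = θ·R_c·A = 5.794493·9.7167·355.6250 = 20022.871 mm³

Volume = 20022.871 mm³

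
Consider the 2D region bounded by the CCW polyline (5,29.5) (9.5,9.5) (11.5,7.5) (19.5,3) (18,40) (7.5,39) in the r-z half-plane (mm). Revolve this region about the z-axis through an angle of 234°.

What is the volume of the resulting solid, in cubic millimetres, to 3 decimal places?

Profile (r,z), 6 vertices: (5,29.5) (9.5,9.5) (11.5,7.5) (19.5,3) (18,40) (7.5,39)
edge 0: (5,29.5)→(9.5,9.5)  cross = 5·9.5 − 9.5·29.5 = -232.7500; (r_i+r_j)·cross = 14.5·-232.7500 = -3374.8750
edge 1: (9.5,9.5)→(11.5,7.5)  cross = 9.5·7.5 − 11.5·9.5 = -38.0000; (r_i+r_j)·cross = 21·-38.0000 = -798.0000
edge 2: (11.5,7.5)→(19.5,3)  cross = 11.5·3 − 19.5·7.5 = -111.7500; (r_i+r_j)·cross = 31·-111.7500 = -3464.2500
edge 3: (19.5,3)→(18,40)  cross = 19.5·40 − 18·3 = 726.0000; (r_i+r_j)·cross = 37.5·726.0000 = 27225.0000
edge 4: (18,40)→(7.5,39)  cross = 18·39 − 7.5·40 = 402.0000; (r_i+r_j)·cross = 25.5·402.0000 = 10251.0000
edge 5: (7.5,39)→(5,29.5)  cross = 7.5·29.5 − 5·39 = 26.2500; (r_i+r_j)·cross = 12.5·26.2500 = 328.1250
Σcross = 771.7500 → A = |Σcross|/2 = 385.8750 mm²
Σ(r_i+r_j)·cross = 30167.0000 → first moment M = |Σ|/6 = 5027.8333
R_c = M/A = 5027.8333/385.8750 = 13.0297 mm
θ = 234° = 4.084070 rad
V = θ·R_c·A = 4.084070·13.0297·385.8750 = 20534.026 mm³

Volume = 20534.026 mm³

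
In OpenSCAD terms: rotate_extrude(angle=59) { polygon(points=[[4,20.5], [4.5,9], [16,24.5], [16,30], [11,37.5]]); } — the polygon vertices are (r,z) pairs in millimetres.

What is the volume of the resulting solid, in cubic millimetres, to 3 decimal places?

Profile (r,z), 5 vertices: (4,20.5) (4.5,9) (16,24.5) (16,30) (11,37.5)
edge 0: (4,20.5)→(4.5,9)  cross = 4·9 − 4.5·20.5 = -56.2500; (r_i+r_j)·cross = 8.5·-56.2500 = -478.1250
edge 1: (4.5,9)→(16,24.5)  cross = 4.5·24.5 − 16·9 = -33.7500; (r_i+r_j)·cross = 20.5·-33.7500 = -691.8750
edge 2: (16,24.5)→(16,30)  cross = 16·30 − 16·24.5 = 88.0000; (r_i+r_j)·cross = 32·88.0000 = 2816.0000
edge 3: (16,30)→(11,37.5)  cross = 16·37.5 − 11·30 = 270.0000; (r_i+r_j)·cross = 27·270.0000 = 7290.0000
edge 4: (11,37.5)→(4,20.5)  cross = 11·20.5 − 4·37.5 = 75.5000; (r_i+r_j)·cross = 15·75.5000 = 1132.5000
Σcross = 343.5000 → A = |Σcross|/2 = 171.7500 mm²
Σ(r_i+r_j)·cross = 10068.5000 → first moment M = |Σ|/6 = 1678.0833
R_c = M/A = 1678.0833/171.7500 = 9.7705 mm
θ = 59° = 1.029744 rad
V = θ·R_c·A = 1.029744·9.7705·171.7500 = 1727.997 mm³

Volume = 1727.997 mm³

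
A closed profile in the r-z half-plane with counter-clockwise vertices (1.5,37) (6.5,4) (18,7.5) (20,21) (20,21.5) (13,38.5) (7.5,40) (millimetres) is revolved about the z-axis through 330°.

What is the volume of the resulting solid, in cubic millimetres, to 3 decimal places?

Profile (r,z), 7 vertices: (1.5,37) (6.5,4) (18,7.5) (20,21) (20,21.5) (13,38.5) (7.5,40)
edge 0: (1.5,37)→(6.5,4)  cross = 1.5·4 − 6.5·37 = -234.5000; (r_i+r_j)·cross = 8·-234.5000 = -1876.0000
edge 1: (6.5,4)→(18,7.5)  cross = 6.5·7.5 − 18·4 = -23.2500; (r_i+r_j)·cross = 24.5·-23.2500 = -569.6250
edge 2: (18,7.5)→(20,21)  cross = 18·21 − 20·7.5 = 228.0000; (r_i+r_j)·cross = 38·228.0000 = 8664.0000
edge 3: (20,21)→(20,21.5)  cross = 20·21.5 − 20·21 = 10.0000; (r_i+r_j)·cross = 40·10.0000 = 400.0000
edge 4: (20,21.5)→(13,38.5)  cross = 20·38.5 − 13·21.5 = 490.5000; (r_i+r_j)·cross = 33·490.5000 = 16186.5000
edge 5: (13,38.5)→(7.5,40)  cross = 13·40 − 7.5·38.5 = 231.2500; (r_i+r_j)·cross = 20.5·231.2500 = 4740.6250
edge 6: (7.5,40)→(1.5,37)  cross = 7.5·37 − 1.5·40 = 217.5000; (r_i+r_j)·cross = 9·217.5000 = 1957.5000
Σcross = 919.5000 → A = |Σcross|/2 = 459.7500 mm²
Σ(r_i+r_j)·cross = 29503.0000 → first moment M = |Σ|/6 = 4917.1667
R_c = M/A = 4917.1667/459.7500 = 10.6953 mm
θ = 330° = 5.759587 rad
V = θ·R_c·A = 5.759587·10.6953·459.7500 = 28320.847 mm³

Volume = 28320.847 mm³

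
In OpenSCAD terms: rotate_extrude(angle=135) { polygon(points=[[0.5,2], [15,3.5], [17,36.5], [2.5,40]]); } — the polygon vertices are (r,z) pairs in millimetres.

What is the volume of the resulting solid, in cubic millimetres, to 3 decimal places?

Profile (r,z), 4 vertices: (0.5,2) (15,3.5) (17,36.5) (2.5,40)
edge 0: (0.5,2)→(15,3.5)  cross = 0.5·3.5 − 15·2 = -28.2500; (r_i+r_j)·cross = 15.5·-28.2500 = -437.8750
edge 1: (15,3.5)→(17,36.5)  cross = 15·36.5 − 17·3.5 = 488.0000; (r_i+r_j)·cross = 32·488.0000 = 15616.0000
edge 2: (17,36.5)→(2.5,40)  cross = 17·40 − 2.5·36.5 = 588.7500; (r_i+r_j)·cross = 19.5·588.7500 = 11480.6250
edge 3: (2.5,40)→(0.5,2)  cross = 2.5·2 − 0.5·40 = -15.0000; (r_i+r_j)·cross = 3·-15.0000 = -45.0000
Σcross = 1033.5000 → A = |Σcross|/2 = 516.7500 mm²
Σ(r_i+r_j)·cross = 26613.7500 → first moment M = |Σ|/6 = 4435.6250
R_c = M/A = 4435.6250/516.7500 = 8.5837 mm
θ = 135° = 2.356194 rad
V = θ·R_c·A = 2.356194·8.5837·516.7500 = 10451.195 mm³

Volume = 10451.195 mm³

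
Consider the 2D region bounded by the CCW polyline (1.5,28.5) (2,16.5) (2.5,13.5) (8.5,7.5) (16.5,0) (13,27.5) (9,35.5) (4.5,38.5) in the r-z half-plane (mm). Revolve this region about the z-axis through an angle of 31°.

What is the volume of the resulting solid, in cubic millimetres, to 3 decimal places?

Profile (r,z), 8 vertices: (1.5,28.5) (2,16.5) (2.5,13.5) (8.5,7.5) (16.5,0) (13,27.5) (9,35.5) (4.5,38.5)
edge 0: (1.5,28.5)→(2,16.5)  cross = 1.5·16.5 − 2·28.5 = -32.2500; (r_i+r_j)·cross = 3.5·-32.2500 = -112.8750
edge 1: (2,16.5)→(2.5,13.5)  cross = 2·13.5 − 2.5·16.5 = -14.2500; (r_i+r_j)·cross = 4.5·-14.2500 = -64.1250
edge 2: (2.5,13.5)→(8.5,7.5)  cross = 2.5·7.5 − 8.5·13.5 = -96.0000; (r_i+r_j)·cross = 11·-96.0000 = -1056.0000
edge 3: (8.5,7.5)→(16.5,0)  cross = 8.5·0 − 16.5·7.5 = -123.7500; (r_i+r_j)·cross = 25·-123.7500 = -3093.7500
edge 4: (16.5,0)→(13,27.5)  cross = 16.5·27.5 − 13·0 = 453.7500; (r_i+r_j)·cross = 29.5·453.7500 = 13385.6250
edge 5: (13,27.5)→(9,35.5)  cross = 13·35.5 − 9·27.5 = 214.0000; (r_i+r_j)·cross = 22·214.0000 = 4708.0000
edge 6: (9,35.5)→(4.5,38.5)  cross = 9·38.5 − 4.5·35.5 = 186.7500; (r_i+r_j)·cross = 13.5·186.7500 = 2521.1250
edge 7: (4.5,38.5)→(1.5,28.5)  cross = 4.5·28.5 − 1.5·38.5 = 70.5000; (r_i+r_j)·cross = 6·70.5000 = 423.0000
Σcross = 658.7500 → A = |Σcross|/2 = 329.3750 mm²
Σ(r_i+r_j)·cross = 16711.0000 → first moment M = |Σ|/6 = 2785.1667
R_c = M/A = 2785.1667/329.3750 = 8.4559 mm
θ = 31° = 0.541052 rad
V = θ·R_c·A = 0.541052·8.4559·329.3750 = 1506.920 mm³

Volume = 1506.920 mm³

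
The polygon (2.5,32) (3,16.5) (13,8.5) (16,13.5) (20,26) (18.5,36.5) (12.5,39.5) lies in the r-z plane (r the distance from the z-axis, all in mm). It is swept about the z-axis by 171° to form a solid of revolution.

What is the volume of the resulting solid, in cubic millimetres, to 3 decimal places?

Volume = 12779.250 mm³

Profile (r,z), 7 vertices: (2.5,32) (3,16.5) (13,8.5) (16,13.5) (20,26) (18.5,36.5) (12.5,39.5)
edge 0: (2.5,32)→(3,16.5)  cross = 2.5·16.5 − 3·32 = -54.7500; (r_i+r_j)·cross = 5.5·-54.7500 = -301.1250
edge 1: (3,16.5)→(13,8.5)  cross = 3·8.5 − 13·16.5 = -189.0000; (r_i+r_j)·cross = 16·-189.0000 = -3024.0000
edge 2: (13,8.5)→(16,13.5)  cross = 13·13.5 − 16·8.5 = 39.5000; (r_i+r_j)·cross = 29·39.5000 = 1145.5000
edge 3: (16,13.5)→(20,26)  cross = 16·26 − 20·13.5 = 146.0000; (r_i+r_j)·cross = 36·146.0000 = 5256.0000
edge 4: (20,26)→(18.5,36.5)  cross = 20·36.5 − 18.5·26 = 249.0000; (r_i+r_j)·cross = 38.5·249.0000 = 9586.5000
edge 5: (18.5,36.5)→(12.5,39.5)  cross = 18.5·39.5 − 12.5·36.5 = 274.5000; (r_i+r_j)·cross = 31·274.5000 = 8509.5000
edge 6: (12.5,39.5)→(2.5,32)  cross = 12.5·32 − 2.5·39.5 = 301.2500; (r_i+r_j)·cross = 15·301.2500 = 4518.7500
Σcross = 766.5000 → A = |Σcross|/2 = 383.2500 mm²
Σ(r_i+r_j)·cross = 25691.1250 → first moment M = |Σ|/6 = 4281.8542
R_c = M/A = 4281.8542/383.2500 = 11.1725 mm
θ = 171° = 2.984513 rad
V = θ·R_c·A = 2.984513·11.1725·383.2500 = 12779.250 mm³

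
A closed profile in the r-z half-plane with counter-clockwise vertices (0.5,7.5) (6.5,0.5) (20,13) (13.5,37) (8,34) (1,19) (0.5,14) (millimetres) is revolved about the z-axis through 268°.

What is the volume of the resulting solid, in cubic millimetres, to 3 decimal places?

Profile (r,z), 7 vertices: (0.5,7.5) (6.5,0.5) (20,13) (13.5,37) (8,34) (1,19) (0.5,14)
edge 0: (0.5,7.5)→(6.5,0.5)  cross = 0.5·0.5 − 6.5·7.5 = -48.5000; (r_i+r_j)·cross = 7·-48.5000 = -339.5000
edge 1: (6.5,0.5)→(20,13)  cross = 6.5·13 − 20·0.5 = 74.5000; (r_i+r_j)·cross = 26.5·74.5000 = 1974.2500
edge 2: (20,13)→(13.5,37)  cross = 20·37 − 13.5·13 = 564.5000; (r_i+r_j)·cross = 33.5·564.5000 = 18910.7500
edge 3: (13.5,37)→(8,34)  cross = 13.5·34 − 8·37 = 163.0000; (r_i+r_j)·cross = 21.5·163.0000 = 3504.5000
edge 4: (8,34)→(1,19)  cross = 8·19 − 1·34 = 118.0000; (r_i+r_j)·cross = 9·118.0000 = 1062.0000
edge 5: (1,19)→(0.5,14)  cross = 1·14 − 0.5·19 = 4.5000; (r_i+r_j)·cross = 1.5·4.5000 = 6.7500
edge 6: (0.5,14)→(0.5,7.5)  cross = 0.5·7.5 − 0.5·14 = -3.2500; (r_i+r_j)·cross = 1·-3.2500 = -3.2500
Σcross = 872.7500 → A = |Σcross|/2 = 436.3750 mm²
Σ(r_i+r_j)·cross = 25115.5000 → first moment M = |Σ|/6 = 4185.9167
R_c = M/A = 4185.9167/436.3750 = 9.5925 mm
θ = 268° = 4.677482 rad
V = θ·R_c·A = 4.677482·9.5925·436.3750 = 19579.552 mm³

Volume = 19579.552 mm³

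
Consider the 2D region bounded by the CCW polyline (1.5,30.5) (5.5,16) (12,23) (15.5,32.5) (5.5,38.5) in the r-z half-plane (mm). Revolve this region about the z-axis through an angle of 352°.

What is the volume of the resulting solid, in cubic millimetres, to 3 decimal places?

Volume = 8515.741 mm³

Profile (r,z), 5 vertices: (1.5,30.5) (5.5,16) (12,23) (15.5,32.5) (5.5,38.5)
edge 0: (1.5,30.5)→(5.5,16)  cross = 1.5·16 − 5.5·30.5 = -143.7500; (r_i+r_j)·cross = 7·-143.7500 = -1006.2500
edge 1: (5.5,16)→(12,23)  cross = 5.5·23 − 12·16 = -65.5000; (r_i+r_j)·cross = 17.5·-65.5000 = -1146.2500
edge 2: (12,23)→(15.5,32.5)  cross = 12·32.5 − 15.5·23 = 33.5000; (r_i+r_j)·cross = 27.5·33.5000 = 921.2500
edge 3: (15.5,32.5)→(5.5,38.5)  cross = 15.5·38.5 − 5.5·32.5 = 418.0000; (r_i+r_j)·cross = 21·418.0000 = 8778.0000
edge 4: (5.5,38.5)→(1.5,30.5)  cross = 5.5·30.5 − 1.5·38.5 = 110.0000; (r_i+r_j)·cross = 7·110.0000 = 770.0000
Σcross = 352.2500 → A = |Σcross|/2 = 176.1250 mm²
Σ(r_i+r_j)·cross = 8316.7500 → first moment M = |Σ|/6 = 1386.1250
R_c = M/A = 1386.1250/176.1250 = 7.8701 mm
θ = 352° = 6.143559 rad
V = θ·R_c·A = 6.143559·7.8701·176.1250 = 8515.741 mm³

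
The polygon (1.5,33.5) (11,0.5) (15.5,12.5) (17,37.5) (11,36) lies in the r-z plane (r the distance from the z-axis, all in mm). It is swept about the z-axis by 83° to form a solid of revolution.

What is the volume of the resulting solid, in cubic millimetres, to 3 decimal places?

Profile (r,z), 5 vertices: (1.5,33.5) (11,0.5) (15.5,12.5) (17,37.5) (11,36)
edge 0: (1.5,33.5)→(11,0.5)  cross = 1.5·0.5 − 11·33.5 = -367.7500; (r_i+r_j)·cross = 12.5·-367.7500 = -4596.8750
edge 1: (11,0.5)→(15.5,12.5)  cross = 11·12.5 − 15.5·0.5 = 129.7500; (r_i+r_j)·cross = 26.5·129.7500 = 3438.3750
edge 2: (15.5,12.5)→(17,37.5)  cross = 15.5·37.5 − 17·12.5 = 368.7500; (r_i+r_j)·cross = 32.5·368.7500 = 11984.3750
edge 3: (17,37.5)→(11,36)  cross = 17·36 − 11·37.5 = 199.5000; (r_i+r_j)·cross = 28·199.5000 = 5586.0000
edge 4: (11,36)→(1.5,33.5)  cross = 11·33.5 − 1.5·36 = 314.5000; (r_i+r_j)·cross = 12.5·314.5000 = 3931.2500
Σcross = 644.7500 → A = |Σcross|/2 = 322.3750 mm²
Σ(r_i+r_j)·cross = 20343.1250 → first moment M = |Σ|/6 = 3390.5208
R_c = M/A = 3390.5208/322.3750 = 10.5173 mm
θ = 83° = 1.448623 rad
V = θ·R_c·A = 1.448623·10.5173·322.3750 = 4911.587 mm³

Volume = 4911.587 mm³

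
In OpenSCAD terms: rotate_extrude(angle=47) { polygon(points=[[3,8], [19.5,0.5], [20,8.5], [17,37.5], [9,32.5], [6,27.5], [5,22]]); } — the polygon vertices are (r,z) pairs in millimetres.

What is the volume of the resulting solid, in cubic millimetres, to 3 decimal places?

Profile (r,z), 7 vertices: (3,8) (19.5,0.5) (20,8.5) (17,37.5) (9,32.5) (6,27.5) (5,22)
edge 0: (3,8)→(19.5,0.5)  cross = 3·0.5 − 19.5·8 = -154.5000; (r_i+r_j)·cross = 22.5·-154.5000 = -3476.2500
edge 1: (19.5,0.5)→(20,8.5)  cross = 19.5·8.5 − 20·0.5 = 155.7500; (r_i+r_j)·cross = 39.5·155.7500 = 6152.1250
edge 2: (20,8.5)→(17,37.5)  cross = 20·37.5 − 17·8.5 = 605.5000; (r_i+r_j)·cross = 37·605.5000 = 22403.5000
edge 3: (17,37.5)→(9,32.5)  cross = 17·32.5 − 9·37.5 = 215.0000; (r_i+r_j)·cross = 26·215.0000 = 5590.0000
edge 4: (9,32.5)→(6,27.5)  cross = 9·27.5 − 6·32.5 = 52.5000; (r_i+r_j)·cross = 15·52.5000 = 787.5000
edge 5: (6,27.5)→(5,22)  cross = 6·22 − 5·27.5 = -5.5000; (r_i+r_j)·cross = 11·-5.5000 = -60.5000
edge 6: (5,22)→(3,8)  cross = 5·8 − 3·22 = -26.0000; (r_i+r_j)·cross = 8·-26.0000 = -208.0000
Σcross = 842.7500 → A = |Σcross|/2 = 421.3750 mm²
Σ(r_i+r_j)·cross = 31188.3750 → first moment M = |Σ|/6 = 5198.0625
R_c = M/A = 5198.0625/421.3750 = 12.3360 mm
θ = 47° = 0.820305 rad
V = θ·R_c·A = 0.820305·12.3360·421.3750 = 4263.995 mm³

Volume = 4263.995 mm³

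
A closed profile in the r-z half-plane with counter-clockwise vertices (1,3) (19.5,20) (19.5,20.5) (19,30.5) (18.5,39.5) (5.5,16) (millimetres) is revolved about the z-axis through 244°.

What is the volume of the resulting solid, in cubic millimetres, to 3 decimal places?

Volume = 11619.422 mm³

Profile (r,z), 6 vertices: (1,3) (19.5,20) (19.5,20.5) (19,30.5) (18.5,39.5) (5.5,16)
edge 0: (1,3)→(19.5,20)  cross = 1·20 − 19.5·3 = -38.5000; (r_i+r_j)·cross = 20.5·-38.5000 = -789.2500
edge 1: (19.5,20)→(19.5,20.5)  cross = 19.5·20.5 − 19.5·20 = 9.7500; (r_i+r_j)·cross = 39·9.7500 = 380.2500
edge 2: (19.5,20.5)→(19,30.5)  cross = 19.5·30.5 − 19·20.5 = 205.2500; (r_i+r_j)·cross = 38.5·205.2500 = 7902.1250
edge 3: (19,30.5)→(18.5,39.5)  cross = 19·39.5 − 18.5·30.5 = 186.2500; (r_i+r_j)·cross = 37.5·186.2500 = 6984.3750
edge 4: (18.5,39.5)→(5.5,16)  cross = 18.5·16 − 5.5·39.5 = 78.7500; (r_i+r_j)·cross = 24·78.7500 = 1890.0000
edge 5: (5.5,16)→(1,3)  cross = 5.5·3 − 1·16 = 0.5000; (r_i+r_j)·cross = 6.5·0.5000 = 3.2500
Σcross = 442.0000 → A = |Σcross|/2 = 221.0000 mm²
Σ(r_i+r_j)·cross = 16370.7500 → first moment M = |Σ|/6 = 2728.4583
R_c = M/A = 2728.4583/221.0000 = 12.3460 mm
θ = 244° = 4.258603 rad
V = θ·R_c·A = 4.258603·12.3460·221.0000 = 11619.422 mm³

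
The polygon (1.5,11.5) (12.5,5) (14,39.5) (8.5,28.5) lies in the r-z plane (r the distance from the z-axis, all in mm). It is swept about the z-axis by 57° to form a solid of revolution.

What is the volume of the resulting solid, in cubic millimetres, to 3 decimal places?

Volume = 1872.782 mm³

Profile (r,z), 4 vertices: (1.5,11.5) (12.5,5) (14,39.5) (8.5,28.5)
edge 0: (1.5,11.5)→(12.5,5)  cross = 1.5·5 − 12.5·11.5 = -136.2500; (r_i+r_j)·cross = 14·-136.2500 = -1907.5000
edge 1: (12.5,5)→(14,39.5)  cross = 12.5·39.5 − 14·5 = 423.7500; (r_i+r_j)·cross = 26.5·423.7500 = 11229.3750
edge 2: (14,39.5)→(8.5,28.5)  cross = 14·28.5 − 8.5·39.5 = 63.2500; (r_i+r_j)·cross = 22.5·63.2500 = 1423.1250
edge 3: (8.5,28.5)→(1.5,11.5)  cross = 8.5·11.5 − 1.5·28.5 = 55.0000; (r_i+r_j)·cross = 10·55.0000 = 550.0000
Σcross = 405.7500 → A = |Σcross|/2 = 202.8750 mm²
Σ(r_i+r_j)·cross = 11295.0000 → first moment M = |Σ|/6 = 1882.5000
R_c = M/A = 1882.5000/202.8750 = 9.2791 mm
θ = 57° = 0.994838 rad
V = θ·R_c·A = 0.994838·9.2791·202.8750 = 1872.782 mm³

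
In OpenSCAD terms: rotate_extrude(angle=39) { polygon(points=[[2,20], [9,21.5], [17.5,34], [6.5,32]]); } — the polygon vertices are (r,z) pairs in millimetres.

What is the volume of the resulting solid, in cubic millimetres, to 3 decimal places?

Volume = 604.485 mm³

Profile (r,z), 4 vertices: (2,20) (9,21.5) (17.5,34) (6.5,32)
edge 0: (2,20)→(9,21.5)  cross = 2·21.5 − 9·20 = -137.0000; (r_i+r_j)·cross = 11·-137.0000 = -1507.0000
edge 1: (9,21.5)→(17.5,34)  cross = 9·34 − 17.5·21.5 = -70.2500; (r_i+r_j)·cross = 26.5·-70.2500 = -1861.6250
edge 2: (17.5,34)→(6.5,32)  cross = 17.5·32 − 6.5·34 = 339.0000; (r_i+r_j)·cross = 24·339.0000 = 8136.0000
edge 3: (6.5,32)→(2,20)  cross = 6.5·20 − 2·32 = 66.0000; (r_i+r_j)·cross = 8.5·66.0000 = 561.0000
Σcross = 197.7500 → A = |Σcross|/2 = 98.8750 mm²
Σ(r_i+r_j)·cross = 5328.3750 → first moment M = |Σ|/6 = 888.0625
R_c = M/A = 888.0625/98.8750 = 8.9817 mm
θ = 39° = 0.680678 rad
V = θ·R_c·A = 0.680678·8.9817·98.8750 = 604.485 mm³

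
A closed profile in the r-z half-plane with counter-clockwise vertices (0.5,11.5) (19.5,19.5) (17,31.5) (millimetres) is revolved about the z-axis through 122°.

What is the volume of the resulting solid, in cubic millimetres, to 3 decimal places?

Volume = 3256.412 mm³

Profile (r,z), 3 vertices: (0.5,11.5) (19.5,19.5) (17,31.5)
edge 0: (0.5,11.5)→(19.5,19.5)  cross = 0.5·19.5 − 19.5·11.5 = -214.5000; (r_i+r_j)·cross = 20·-214.5000 = -4290.0000
edge 1: (19.5,19.5)→(17,31.5)  cross = 19.5·31.5 − 17·19.5 = 282.7500; (r_i+r_j)·cross = 36.5·282.7500 = 10320.3750
edge 2: (17,31.5)→(0.5,11.5)  cross = 17·11.5 − 0.5·31.5 = 179.7500; (r_i+r_j)·cross = 17.5·179.7500 = 3145.6250
Σcross = 248.0000 → A = |Σcross|/2 = 124.0000 mm²
Σ(r_i+r_j)·cross = 9176.0000 → first moment M = |Σ|/6 = 1529.3333
R_c = M/A = 1529.3333/124.0000 = 12.3333 mm
θ = 122° = 2.129302 rad
V = θ·R_c·A = 2.129302·12.3333·124.0000 = 3256.412 mm³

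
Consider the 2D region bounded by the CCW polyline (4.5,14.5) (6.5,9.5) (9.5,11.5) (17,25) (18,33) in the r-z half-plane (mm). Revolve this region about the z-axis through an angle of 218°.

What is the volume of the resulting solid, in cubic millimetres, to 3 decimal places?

Volume = 4258.067 mm³

Profile (r,z), 5 vertices: (4.5,14.5) (6.5,9.5) (9.5,11.5) (17,25) (18,33)
edge 0: (4.5,14.5)→(6.5,9.5)  cross = 4.5·9.5 − 6.5·14.5 = -51.5000; (r_i+r_j)·cross = 11·-51.5000 = -566.5000
edge 1: (6.5,9.5)→(9.5,11.5)  cross = 6.5·11.5 − 9.5·9.5 = -15.5000; (r_i+r_j)·cross = 16·-15.5000 = -248.0000
edge 2: (9.5,11.5)→(17,25)  cross = 9.5·25 − 17·11.5 = 42.0000; (r_i+r_j)·cross = 26.5·42.0000 = 1113.0000
edge 3: (17,25)→(18,33)  cross = 17·33 − 18·25 = 111.0000; (r_i+r_j)·cross = 35·111.0000 = 3885.0000
edge 4: (18,33)→(4.5,14.5)  cross = 18·14.5 − 4.5·33 = 112.5000; (r_i+r_j)·cross = 22.5·112.5000 = 2531.2500
Σcross = 198.5000 → A = |Σcross|/2 = 99.2500 mm²
Σ(r_i+r_j)·cross = 6714.7500 → first moment M = |Σ|/6 = 1119.1250
R_c = M/A = 1119.1250/99.2500 = 11.2758 mm
θ = 218° = 3.804818 rad
V = θ·R_c·A = 3.804818·11.2758·99.2500 = 4258.067 mm³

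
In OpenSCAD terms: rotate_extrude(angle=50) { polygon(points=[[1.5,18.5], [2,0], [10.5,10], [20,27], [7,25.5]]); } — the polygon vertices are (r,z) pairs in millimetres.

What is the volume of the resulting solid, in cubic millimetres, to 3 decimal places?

Profile (r,z), 5 vertices: (1.5,18.5) (2,0) (10.5,10) (20,27) (7,25.5)
edge 0: (1.5,18.5)→(2,0)  cross = 1.5·0 − 2·18.5 = -37.0000; (r_i+r_j)·cross = 3.5·-37.0000 = -129.5000
edge 1: (2,0)→(10.5,10)  cross = 2·10 − 10.5·0 = 20.0000; (r_i+r_j)·cross = 12.5·20.0000 = 250.0000
edge 2: (10.5,10)→(20,27)  cross = 10.5·27 − 20·10 = 83.5000; (r_i+r_j)·cross = 30.5·83.5000 = 2546.7500
edge 3: (20,27)→(7,25.5)  cross = 20·25.5 − 7·27 = 321.0000; (r_i+r_j)·cross = 27·321.0000 = 8667.0000
edge 4: (7,25.5)→(1.5,18.5)  cross = 7·18.5 − 1.5·25.5 = 91.2500; (r_i+r_j)·cross = 8.5·91.2500 = 775.6250
Σcross = 478.7500 → A = |Σcross|/2 = 239.3750 mm²
Σ(r_i+r_j)·cross = 12109.8750 → first moment M = |Σ|/6 = 2018.3125
R_c = M/A = 2018.3125/239.3750 = 8.4316 mm
θ = 50° = 0.872665 rad
V = θ·R_c·A = 0.872665·8.4316·239.3750 = 1761.310 mm³

Volume = 1761.310 mm³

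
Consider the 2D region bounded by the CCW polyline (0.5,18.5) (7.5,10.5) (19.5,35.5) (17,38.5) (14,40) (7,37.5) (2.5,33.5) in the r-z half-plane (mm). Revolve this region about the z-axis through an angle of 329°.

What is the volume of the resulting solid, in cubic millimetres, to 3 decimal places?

Volume = 16182.049 mm³

Profile (r,z), 7 vertices: (0.5,18.5) (7.5,10.5) (19.5,35.5) (17,38.5) (14,40) (7,37.5) (2.5,33.5)
edge 0: (0.5,18.5)→(7.5,10.5)  cross = 0.5·10.5 − 7.5·18.5 = -133.5000; (r_i+r_j)·cross = 8·-133.5000 = -1068.0000
edge 1: (7.5,10.5)→(19.5,35.5)  cross = 7.5·35.5 − 19.5·10.5 = 61.5000; (r_i+r_j)·cross = 27·61.5000 = 1660.5000
edge 2: (19.5,35.5)→(17,38.5)  cross = 19.5·38.5 − 17·35.5 = 147.2500; (r_i+r_j)·cross = 36.5·147.2500 = 5374.6250
edge 3: (17,38.5)→(14,40)  cross = 17·40 − 14·38.5 = 141.0000; (r_i+r_j)·cross = 31·141.0000 = 4371.0000
edge 4: (14,40)→(7,37.5)  cross = 14·37.5 − 7·40 = 245.0000; (r_i+r_j)·cross = 21·245.0000 = 5145.0000
edge 5: (7,37.5)→(2.5,33.5)  cross = 7·33.5 − 2.5·37.5 = 140.7500; (r_i+r_j)·cross = 9.5·140.7500 = 1337.1250
edge 6: (2.5,33.5)→(0.5,18.5)  cross = 2.5·18.5 − 0.5·33.5 = 29.5000; (r_i+r_j)·cross = 3·29.5000 = 88.5000
Σcross = 631.5000 → A = |Σcross|/2 = 315.7500 mm²
Σ(r_i+r_j)·cross = 16908.7500 → first moment M = |Σ|/6 = 2818.1250
R_c = M/A = 2818.1250/315.7500 = 8.9252 mm
θ = 329° = 5.742133 rad
V = θ·R_c·A = 5.742133·8.9252·315.7500 = 16182.049 mm³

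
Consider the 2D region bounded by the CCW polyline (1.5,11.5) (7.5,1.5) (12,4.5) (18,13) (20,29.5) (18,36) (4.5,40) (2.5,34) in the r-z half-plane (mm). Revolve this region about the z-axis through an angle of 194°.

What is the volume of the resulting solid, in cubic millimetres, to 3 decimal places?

Volume = 18125.001 mm³

Profile (r,z), 8 vertices: (1.5,11.5) (7.5,1.5) (12,4.5) (18,13) (20,29.5) (18,36) (4.5,40) (2.5,34)
edge 0: (1.5,11.5)→(7.5,1.5)  cross = 1.5·1.5 − 7.5·11.5 = -84.0000; (r_i+r_j)·cross = 9·-84.0000 = -756.0000
edge 1: (7.5,1.5)→(12,4.5)  cross = 7.5·4.5 − 12·1.5 = 15.7500; (r_i+r_j)·cross = 19.5·15.7500 = 307.1250
edge 2: (12,4.5)→(18,13)  cross = 12·13 − 18·4.5 = 75.0000; (r_i+r_j)·cross = 30·75.0000 = 2250.0000
edge 3: (18,13)→(20,29.5)  cross = 18·29.5 − 20·13 = 271.0000; (r_i+r_j)·cross = 38·271.0000 = 10298.0000
edge 4: (20,29.5)→(18,36)  cross = 20·36 − 18·29.5 = 189.0000; (r_i+r_j)·cross = 38·189.0000 = 7182.0000
edge 5: (18,36)→(4.5,40)  cross = 18·40 − 4.5·36 = 558.0000; (r_i+r_j)·cross = 22.5·558.0000 = 12555.0000
edge 6: (4.5,40)→(2.5,34)  cross = 4.5·34 − 2.5·40 = 53.0000; (r_i+r_j)·cross = 7·53.0000 = 371.0000
edge 7: (2.5,34)→(1.5,11.5)  cross = 2.5·11.5 − 1.5·34 = -22.2500; (r_i+r_j)·cross = 4·-22.2500 = -89.0000
Σcross = 1055.5000 → A = |Σcross|/2 = 527.7500 mm²
Σ(r_i+r_j)·cross = 32118.1250 → first moment M = |Σ|/6 = 5353.0208
R_c = M/A = 5353.0208/527.7500 = 10.1431 mm
θ = 194° = 3.385939 rad
V = θ·R_c·A = 3.385939·10.1431·527.7500 = 18125.001 mm³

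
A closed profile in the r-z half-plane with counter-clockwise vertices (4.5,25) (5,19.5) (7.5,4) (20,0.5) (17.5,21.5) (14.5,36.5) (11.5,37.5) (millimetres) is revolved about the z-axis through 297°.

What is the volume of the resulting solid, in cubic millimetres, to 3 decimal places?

Profile (r,z), 7 vertices: (4.5,25) (5,19.5) (7.5,4) (20,0.5) (17.5,21.5) (14.5,36.5) (11.5,37.5)
edge 0: (4.5,25)→(5,19.5)  cross = 4.5·19.5 − 5·25 = -37.2500; (r_i+r_j)·cross = 9.5·-37.2500 = -353.8750
edge 1: (5,19.5)→(7.5,4)  cross = 5·4 − 7.5·19.5 = -126.2500; (r_i+r_j)·cross = 12.5·-126.2500 = -1578.1250
edge 2: (7.5,4)→(20,0.5)  cross = 7.5·0.5 − 20·4 = -76.2500; (r_i+r_j)·cross = 27.5·-76.2500 = -2096.8750
edge 3: (20,0.5)→(17.5,21.5)  cross = 20·21.5 − 17.5·0.5 = 421.2500; (r_i+r_j)·cross = 37.5·421.2500 = 15796.8750
edge 4: (17.5,21.5)→(14.5,36.5)  cross = 17.5·36.5 − 14.5·21.5 = 327.0000; (r_i+r_j)·cross = 32·327.0000 = 10464.0000
edge 5: (14.5,36.5)→(11.5,37.5)  cross = 14.5·37.5 − 11.5·36.5 = 124.0000; (r_i+r_j)·cross = 26·124.0000 = 3224.0000
edge 6: (11.5,37.5)→(4.5,25)  cross = 11.5·25 − 4.5·37.5 = 118.7500; (r_i+r_j)·cross = 16·118.7500 = 1900.0000
Σcross = 751.2500 → A = |Σcross|/2 = 375.6250 mm²
Σ(r_i+r_j)·cross = 27356.0000 → first moment M = |Σ|/6 = 4559.3333
R_c = M/A = 4559.3333/375.6250 = 12.1380 mm
θ = 297° = 5.183628 rad
V = θ·R_c·A = 5.183628·12.1380·375.6250 = 23633.887 mm³

Volume = 23633.887 mm³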